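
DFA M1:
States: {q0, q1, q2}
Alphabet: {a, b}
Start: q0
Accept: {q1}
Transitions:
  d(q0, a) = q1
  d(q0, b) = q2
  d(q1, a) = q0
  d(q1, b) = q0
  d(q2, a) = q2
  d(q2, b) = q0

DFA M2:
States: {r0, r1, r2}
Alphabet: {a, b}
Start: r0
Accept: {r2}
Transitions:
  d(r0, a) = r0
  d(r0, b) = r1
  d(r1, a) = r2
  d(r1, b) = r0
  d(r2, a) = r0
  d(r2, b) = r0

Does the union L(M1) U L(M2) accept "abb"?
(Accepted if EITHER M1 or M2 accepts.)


M1: final=q2 accepted=False
M2: final=r0 accepted=False

No, union rejects (neither accepts)


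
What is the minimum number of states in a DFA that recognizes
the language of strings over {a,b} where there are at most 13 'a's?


States: count = 0, 1, ..., 13 (all accepting; 14 states), plus a dead state for count > 13.
Total: 14 + 1 = 15.

15


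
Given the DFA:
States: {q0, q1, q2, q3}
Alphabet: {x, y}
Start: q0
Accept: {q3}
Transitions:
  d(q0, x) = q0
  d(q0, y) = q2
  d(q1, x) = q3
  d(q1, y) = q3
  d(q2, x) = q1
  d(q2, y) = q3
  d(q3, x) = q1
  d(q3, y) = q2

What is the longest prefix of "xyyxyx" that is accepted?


Run the DFA, marking each prefix where the state is accepting:
  "" -> q0 [reject]
  "x" -> q0 [reject]
  "xy" -> q2 [reject]
  "xyy" -> q3 [accept]
  "xyyx" -> q1 [reject]
  "xyyxy" -> q3 [accept]
  "xyyxyx" -> q1 [reject]

"xyyxy"


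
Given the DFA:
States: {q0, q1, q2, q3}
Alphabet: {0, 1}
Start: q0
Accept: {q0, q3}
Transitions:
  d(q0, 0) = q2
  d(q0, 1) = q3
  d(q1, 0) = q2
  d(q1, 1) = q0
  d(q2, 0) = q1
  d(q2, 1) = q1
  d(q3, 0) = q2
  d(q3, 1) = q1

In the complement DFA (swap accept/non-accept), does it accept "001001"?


Trace: q0 -> q2 -> q1 -> q0 -> q2 -> q1 -> q0
Final: q0
Original accept: {q0, q3}
Complement: q0 is in original accept

No, complement rejects (original accepts)


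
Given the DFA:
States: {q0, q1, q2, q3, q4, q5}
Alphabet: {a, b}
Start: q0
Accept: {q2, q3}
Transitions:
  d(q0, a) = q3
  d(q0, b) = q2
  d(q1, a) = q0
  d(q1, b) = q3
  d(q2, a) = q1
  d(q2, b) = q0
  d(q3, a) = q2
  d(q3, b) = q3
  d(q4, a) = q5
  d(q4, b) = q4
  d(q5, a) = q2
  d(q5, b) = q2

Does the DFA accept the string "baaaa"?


Trace: q0 -> q2 -> q1 -> q0 -> q3 -> q2
Final state: q2
Accept states: {q2, q3}

Yes, accepted (final state q2 is an accept state)


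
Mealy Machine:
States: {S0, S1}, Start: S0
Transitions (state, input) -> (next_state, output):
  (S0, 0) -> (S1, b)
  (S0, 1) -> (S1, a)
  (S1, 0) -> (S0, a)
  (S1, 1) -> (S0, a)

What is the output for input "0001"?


Step-by-step:
  (S0, 0) -> (S1, b)
  (S1, 0) -> (S0, a)
  (S0, 0) -> (S1, b)
  (S1, 1) -> (S0, a)

"baba"


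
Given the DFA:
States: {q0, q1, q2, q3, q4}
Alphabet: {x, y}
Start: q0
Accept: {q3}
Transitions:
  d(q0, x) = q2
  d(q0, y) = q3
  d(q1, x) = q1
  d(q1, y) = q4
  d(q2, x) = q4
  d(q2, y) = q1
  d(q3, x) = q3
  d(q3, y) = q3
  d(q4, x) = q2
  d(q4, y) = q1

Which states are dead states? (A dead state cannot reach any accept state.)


Forward reachability from each state:
  q0 -> reaches accept state q3 (live)
  q1 -> reaches {q1, q2, q4}, no accept state (dead)
  q2 -> reaches {q1, q2, q4}, no accept state (dead)
  q3 -> reaches accept state q3 (live)
  q4 -> reaches {q1, q2, q4}, no accept state (dead)

{q1, q2, q4}


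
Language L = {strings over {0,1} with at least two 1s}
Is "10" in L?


count('1') = 1

No, "10" is not in L


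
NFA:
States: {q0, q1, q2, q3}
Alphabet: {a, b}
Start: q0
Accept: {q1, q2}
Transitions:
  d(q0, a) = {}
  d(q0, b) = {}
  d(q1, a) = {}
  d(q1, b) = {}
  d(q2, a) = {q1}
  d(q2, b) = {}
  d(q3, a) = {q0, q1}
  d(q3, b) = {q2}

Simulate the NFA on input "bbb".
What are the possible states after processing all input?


Start: {q0}
  --b--> {}
  --b--> {}
  --b--> {}

{} (empty set, no valid transitions)


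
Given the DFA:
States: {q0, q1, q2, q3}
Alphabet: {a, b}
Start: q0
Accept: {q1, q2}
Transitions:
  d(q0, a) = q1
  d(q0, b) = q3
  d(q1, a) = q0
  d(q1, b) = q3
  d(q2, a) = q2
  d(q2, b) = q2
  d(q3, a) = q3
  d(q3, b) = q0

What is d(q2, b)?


Looking up transition d(q2, b)

q2


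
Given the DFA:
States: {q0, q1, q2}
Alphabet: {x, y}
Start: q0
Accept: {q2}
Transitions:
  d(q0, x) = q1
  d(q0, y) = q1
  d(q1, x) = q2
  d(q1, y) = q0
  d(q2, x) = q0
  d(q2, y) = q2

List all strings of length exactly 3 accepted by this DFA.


All strings of length 3: 8 total
Accepted: 2

"xxy", "yxy"


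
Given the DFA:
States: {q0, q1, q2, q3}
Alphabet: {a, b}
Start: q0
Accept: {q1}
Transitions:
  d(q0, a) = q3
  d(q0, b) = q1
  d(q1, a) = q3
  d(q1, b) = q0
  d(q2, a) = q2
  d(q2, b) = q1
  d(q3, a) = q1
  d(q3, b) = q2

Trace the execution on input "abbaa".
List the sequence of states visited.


Input: abbaa
d(q0, a) = q3
d(q3, b) = q2
d(q2, b) = q1
d(q1, a) = q3
d(q3, a) = q1


q0 -> q3 -> q2 -> q1 -> q3 -> q1


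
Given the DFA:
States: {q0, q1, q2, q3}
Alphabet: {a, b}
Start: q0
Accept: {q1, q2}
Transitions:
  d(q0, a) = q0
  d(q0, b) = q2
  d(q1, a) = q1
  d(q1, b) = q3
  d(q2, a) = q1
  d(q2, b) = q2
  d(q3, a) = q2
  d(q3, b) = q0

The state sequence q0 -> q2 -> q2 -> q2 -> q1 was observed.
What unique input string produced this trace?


Trace back each transition to find the symbol:
  q0 --[b]--> q2
  q2 --[b]--> q2
  q2 --[b]--> q2
  q2 --[a]--> q1

"bbba"


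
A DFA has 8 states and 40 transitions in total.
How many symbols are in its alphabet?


Each state has exactly one transition per symbol.
|alphabet| = transitions / states = 40 / 8 = 5

5


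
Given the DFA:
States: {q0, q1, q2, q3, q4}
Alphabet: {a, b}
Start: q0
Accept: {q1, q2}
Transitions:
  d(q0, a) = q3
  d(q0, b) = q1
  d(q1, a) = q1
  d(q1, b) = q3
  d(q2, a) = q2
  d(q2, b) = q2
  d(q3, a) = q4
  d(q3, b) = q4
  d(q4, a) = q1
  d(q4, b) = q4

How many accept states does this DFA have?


Accept states listed: {q1, q2}
Counting: q1(1) q2(2)

2


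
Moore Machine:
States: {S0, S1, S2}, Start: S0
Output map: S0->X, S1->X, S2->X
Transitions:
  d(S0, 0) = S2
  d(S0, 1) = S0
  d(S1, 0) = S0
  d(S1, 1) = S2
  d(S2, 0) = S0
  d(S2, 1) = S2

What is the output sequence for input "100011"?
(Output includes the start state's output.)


Start: S0 (output X)
  --1--> S0 (output X)
  --0--> S2 (output X)
  --0--> S0 (output X)
  --0--> S2 (output X)
  --1--> S2 (output X)
  --1--> S2 (output X)

"XXXXXXX"


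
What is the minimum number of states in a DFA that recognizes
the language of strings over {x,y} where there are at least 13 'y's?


States: count = 0, 1, ..., 12, and a final '>= 13' state.
Total: 13 + 1 = 14. Accept = '>= 13' state.

14


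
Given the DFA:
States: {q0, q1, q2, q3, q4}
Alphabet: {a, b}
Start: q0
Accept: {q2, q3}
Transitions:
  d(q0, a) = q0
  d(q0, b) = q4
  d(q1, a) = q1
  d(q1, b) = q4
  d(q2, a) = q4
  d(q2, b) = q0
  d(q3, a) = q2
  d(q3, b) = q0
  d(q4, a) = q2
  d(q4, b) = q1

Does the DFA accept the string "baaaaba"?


Trace: q0 -> q4 -> q2 -> q4 -> q2 -> q4 -> q1 -> q1
Final state: q1
Accept states: {q2, q3}

No, rejected (final state q1 is not an accept state)


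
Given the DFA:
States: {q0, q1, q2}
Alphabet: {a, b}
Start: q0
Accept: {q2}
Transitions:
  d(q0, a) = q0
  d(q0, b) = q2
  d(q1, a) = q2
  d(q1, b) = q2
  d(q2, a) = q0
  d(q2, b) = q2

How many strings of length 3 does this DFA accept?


Enumerating all length-3 strings:
  "aaa" -> q0 [reject]
  "aab" -> q2 [accept]
  "aba" -> q0 [reject]
  "abb" -> q2 [accept]
  "baa" -> q0 [reject]
  "bab" -> q2 [accept]
  "bba" -> q0 [reject]
  "bbb" -> q2 [accept]

4 out of 8


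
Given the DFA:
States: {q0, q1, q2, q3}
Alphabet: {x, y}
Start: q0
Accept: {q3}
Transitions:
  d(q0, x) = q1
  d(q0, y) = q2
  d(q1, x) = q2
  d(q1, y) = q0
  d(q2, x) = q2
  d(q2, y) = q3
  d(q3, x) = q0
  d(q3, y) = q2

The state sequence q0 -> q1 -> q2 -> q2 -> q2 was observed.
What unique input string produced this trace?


Trace back each transition to find the symbol:
  q0 --[x]--> q1
  q1 --[x]--> q2
  q2 --[x]--> q2
  q2 --[x]--> q2

"xxxx"


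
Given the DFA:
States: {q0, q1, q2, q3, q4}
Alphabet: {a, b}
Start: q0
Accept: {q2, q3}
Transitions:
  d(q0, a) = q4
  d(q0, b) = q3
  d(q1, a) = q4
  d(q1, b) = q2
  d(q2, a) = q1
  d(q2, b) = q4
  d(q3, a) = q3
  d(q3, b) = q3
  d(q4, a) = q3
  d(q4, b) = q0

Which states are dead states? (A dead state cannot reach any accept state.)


Forward reachability from each state:
  q0 -> reaches accept state q3 (live)
  q1 -> reaches accept state q2 (live)
  q2 -> reaches accept state q2 (live)
  q3 -> reaches accept state q3 (live)
  q4 -> reaches accept state q3 (live)

None (all states can reach an accept state)


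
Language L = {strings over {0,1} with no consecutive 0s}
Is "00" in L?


'00' occurs at index 0

No, "00" is not in L


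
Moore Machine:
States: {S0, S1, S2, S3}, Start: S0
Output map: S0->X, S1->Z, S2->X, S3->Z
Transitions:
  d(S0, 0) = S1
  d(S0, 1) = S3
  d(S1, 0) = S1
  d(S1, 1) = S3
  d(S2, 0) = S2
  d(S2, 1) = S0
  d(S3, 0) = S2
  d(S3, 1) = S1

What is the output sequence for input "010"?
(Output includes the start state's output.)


Start: S0 (output X)
  --0--> S1 (output Z)
  --1--> S3 (output Z)
  --0--> S2 (output X)

"XZZX"


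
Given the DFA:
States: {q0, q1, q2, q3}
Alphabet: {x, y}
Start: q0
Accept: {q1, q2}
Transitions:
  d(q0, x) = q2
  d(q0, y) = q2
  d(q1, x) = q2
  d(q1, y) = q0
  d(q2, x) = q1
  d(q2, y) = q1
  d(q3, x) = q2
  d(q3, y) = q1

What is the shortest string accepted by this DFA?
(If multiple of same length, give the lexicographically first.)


BFS by string length (lex-first path to each state shown):
  len 0: q0<-""
  len 1: q2<-"x"
Found accept state at length 1.

"x"


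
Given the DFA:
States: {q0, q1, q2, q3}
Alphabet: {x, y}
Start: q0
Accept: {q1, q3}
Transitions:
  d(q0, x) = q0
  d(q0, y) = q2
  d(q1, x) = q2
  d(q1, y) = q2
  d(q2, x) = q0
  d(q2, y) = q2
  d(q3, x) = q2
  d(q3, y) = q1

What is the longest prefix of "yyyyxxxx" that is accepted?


Run the DFA, marking each prefix where the state is accepting:
  "" -> q0 [reject]
  "y" -> q2 [reject]
  "yy" -> q2 [reject]
  "yyy" -> q2 [reject]
  "yyyy" -> q2 [reject]
  "yyyyx" -> q0 [reject]
  "yyyyxx" -> q0 [reject]
  "yyyyxxx" -> q0 [reject]
  "yyyyxxxx" -> q0 [reject]

No prefix is accepted


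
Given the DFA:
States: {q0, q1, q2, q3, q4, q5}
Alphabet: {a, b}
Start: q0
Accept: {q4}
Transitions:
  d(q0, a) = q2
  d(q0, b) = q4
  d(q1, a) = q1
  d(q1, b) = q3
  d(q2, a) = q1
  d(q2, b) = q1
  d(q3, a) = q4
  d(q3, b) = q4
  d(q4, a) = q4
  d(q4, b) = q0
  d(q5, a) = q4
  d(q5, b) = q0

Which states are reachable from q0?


BFS from q0:
  layer 0: {q0}
  layer 1: {q2, q4}
  layer 2: {q1}
  layer 3: {q3}

{q0, q1, q2, q3, q4}


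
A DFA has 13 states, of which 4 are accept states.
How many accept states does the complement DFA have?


Complement swaps accept and non-accept states.
13 - 4 = 9

9


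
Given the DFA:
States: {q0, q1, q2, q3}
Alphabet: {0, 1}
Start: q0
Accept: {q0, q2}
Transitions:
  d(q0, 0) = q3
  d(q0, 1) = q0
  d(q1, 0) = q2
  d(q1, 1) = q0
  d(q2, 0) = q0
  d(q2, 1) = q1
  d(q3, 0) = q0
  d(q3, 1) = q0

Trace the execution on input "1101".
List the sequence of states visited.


Input: 1101
d(q0, 1) = q0
d(q0, 1) = q0
d(q0, 0) = q3
d(q3, 1) = q0


q0 -> q0 -> q0 -> q3 -> q0


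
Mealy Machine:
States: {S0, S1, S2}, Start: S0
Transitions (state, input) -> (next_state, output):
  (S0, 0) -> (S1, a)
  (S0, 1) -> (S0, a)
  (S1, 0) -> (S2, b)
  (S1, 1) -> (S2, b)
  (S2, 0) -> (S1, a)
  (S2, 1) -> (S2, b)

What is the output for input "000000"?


Step-by-step:
  (S0, 0) -> (S1, a)
  (S1, 0) -> (S2, b)
  (S2, 0) -> (S1, a)
  (S1, 0) -> (S2, b)
  (S2, 0) -> (S1, a)
  (S1, 0) -> (S2, b)

"ababab"


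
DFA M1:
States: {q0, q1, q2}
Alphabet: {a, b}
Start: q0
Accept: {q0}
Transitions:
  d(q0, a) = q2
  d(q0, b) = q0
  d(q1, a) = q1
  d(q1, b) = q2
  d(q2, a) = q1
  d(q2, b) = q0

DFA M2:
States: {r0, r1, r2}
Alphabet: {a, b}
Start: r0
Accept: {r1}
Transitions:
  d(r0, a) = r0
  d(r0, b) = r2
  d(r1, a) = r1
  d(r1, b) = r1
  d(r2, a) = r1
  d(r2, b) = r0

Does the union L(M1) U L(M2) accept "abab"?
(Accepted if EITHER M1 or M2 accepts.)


M1: final=q0 accepted=True
M2: final=r1 accepted=True

Yes, union accepts


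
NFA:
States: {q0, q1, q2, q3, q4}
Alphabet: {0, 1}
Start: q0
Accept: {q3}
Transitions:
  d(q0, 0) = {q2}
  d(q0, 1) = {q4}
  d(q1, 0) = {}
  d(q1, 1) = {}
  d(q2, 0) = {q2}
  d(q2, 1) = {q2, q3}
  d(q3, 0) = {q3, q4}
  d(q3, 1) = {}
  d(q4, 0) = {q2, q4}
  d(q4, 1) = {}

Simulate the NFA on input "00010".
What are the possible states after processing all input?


Start: {q0}
  --0--> {q2}
  --0--> {q2}
  --0--> {q2}
  --1--> {q2, q3}
  --0--> {q2, q3, q4}

{q2, q3, q4}


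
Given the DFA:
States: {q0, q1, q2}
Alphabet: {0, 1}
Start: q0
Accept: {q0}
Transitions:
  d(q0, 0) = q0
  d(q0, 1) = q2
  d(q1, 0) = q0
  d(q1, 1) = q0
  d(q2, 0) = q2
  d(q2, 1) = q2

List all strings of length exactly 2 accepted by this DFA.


All strings of length 2: 4 total
Accepted: 1

"00"


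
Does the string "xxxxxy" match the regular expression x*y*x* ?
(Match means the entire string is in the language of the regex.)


|string| = 6; first = 'x'; last = 'y'

Yes, "xxxxxy" matches x*y*x*


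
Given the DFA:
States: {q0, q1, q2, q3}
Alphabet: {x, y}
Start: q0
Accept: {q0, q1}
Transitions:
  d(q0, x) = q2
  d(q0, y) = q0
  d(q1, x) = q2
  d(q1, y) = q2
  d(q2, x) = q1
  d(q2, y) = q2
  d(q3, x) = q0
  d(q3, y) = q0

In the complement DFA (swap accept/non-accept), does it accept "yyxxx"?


Trace: q0 -> q0 -> q0 -> q2 -> q1 -> q2
Final: q2
Original accept: {q0, q1}
Complement: q2 is not in original accept

Yes, complement accepts (original rejects)


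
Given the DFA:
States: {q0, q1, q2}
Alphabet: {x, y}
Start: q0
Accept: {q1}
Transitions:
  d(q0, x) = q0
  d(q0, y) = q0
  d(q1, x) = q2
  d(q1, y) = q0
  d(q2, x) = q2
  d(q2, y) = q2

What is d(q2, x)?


Looking up transition d(q2, x)

q2


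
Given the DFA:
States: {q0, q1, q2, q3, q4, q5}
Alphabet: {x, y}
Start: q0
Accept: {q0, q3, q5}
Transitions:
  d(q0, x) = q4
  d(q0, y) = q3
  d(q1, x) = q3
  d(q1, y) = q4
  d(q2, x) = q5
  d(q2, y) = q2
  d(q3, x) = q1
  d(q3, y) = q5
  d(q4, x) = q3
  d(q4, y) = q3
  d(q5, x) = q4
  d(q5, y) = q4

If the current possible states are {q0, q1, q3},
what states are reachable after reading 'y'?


Apply transition on 'y' from each current state:
  d(q0, y) = q3
  d(q1, y) = q4
  d(q3, y) = q5

{q3, q4, q5}


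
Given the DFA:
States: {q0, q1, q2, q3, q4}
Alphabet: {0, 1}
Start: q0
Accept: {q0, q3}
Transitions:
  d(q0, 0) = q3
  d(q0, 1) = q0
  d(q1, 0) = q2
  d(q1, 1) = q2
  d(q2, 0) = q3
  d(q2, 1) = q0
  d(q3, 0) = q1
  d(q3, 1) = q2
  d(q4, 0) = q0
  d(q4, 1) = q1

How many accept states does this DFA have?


Accept states listed: {q0, q3}
Counting: q0(1) q3(2)

2


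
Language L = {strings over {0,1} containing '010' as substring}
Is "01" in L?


'010' does not occur

No, "01" is not in L


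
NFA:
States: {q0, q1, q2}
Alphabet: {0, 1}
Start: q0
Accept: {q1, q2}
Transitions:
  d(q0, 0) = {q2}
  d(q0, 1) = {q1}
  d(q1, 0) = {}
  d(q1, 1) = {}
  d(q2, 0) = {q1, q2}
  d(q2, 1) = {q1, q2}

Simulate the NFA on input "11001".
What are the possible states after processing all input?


Start: {q0}
  --1--> {q1}
  --1--> {}
  --0--> {}
  --0--> {}
  --1--> {}

{} (empty set, no valid transitions)


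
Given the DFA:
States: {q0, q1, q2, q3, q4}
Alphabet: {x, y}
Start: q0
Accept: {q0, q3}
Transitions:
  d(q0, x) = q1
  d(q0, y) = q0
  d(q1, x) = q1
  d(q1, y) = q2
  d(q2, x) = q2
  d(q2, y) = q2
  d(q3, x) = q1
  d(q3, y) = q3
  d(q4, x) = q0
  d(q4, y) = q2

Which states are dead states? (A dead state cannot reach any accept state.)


Forward reachability from each state:
  q0 -> reaches accept state q0 (live)
  q1 -> reaches {q1, q2}, no accept state (dead)
  q2 -> reaches {q2}, no accept state (dead)
  q3 -> reaches accept state q3 (live)
  q4 -> reaches accept state q0 (live)

{q1, q2}


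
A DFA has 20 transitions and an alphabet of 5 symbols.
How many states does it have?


Each state has exactly one transition per symbol.
states = transitions / |alphabet| = 20 / 5 = 4

4


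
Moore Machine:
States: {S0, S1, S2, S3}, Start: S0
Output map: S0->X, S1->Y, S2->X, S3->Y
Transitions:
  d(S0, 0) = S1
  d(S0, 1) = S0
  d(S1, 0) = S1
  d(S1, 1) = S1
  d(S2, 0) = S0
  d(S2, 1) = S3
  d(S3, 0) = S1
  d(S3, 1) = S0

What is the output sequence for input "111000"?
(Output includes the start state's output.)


Start: S0 (output X)
  --1--> S0 (output X)
  --1--> S0 (output X)
  --1--> S0 (output X)
  --0--> S1 (output Y)
  --0--> S1 (output Y)
  --0--> S1 (output Y)

"XXXXYYY"


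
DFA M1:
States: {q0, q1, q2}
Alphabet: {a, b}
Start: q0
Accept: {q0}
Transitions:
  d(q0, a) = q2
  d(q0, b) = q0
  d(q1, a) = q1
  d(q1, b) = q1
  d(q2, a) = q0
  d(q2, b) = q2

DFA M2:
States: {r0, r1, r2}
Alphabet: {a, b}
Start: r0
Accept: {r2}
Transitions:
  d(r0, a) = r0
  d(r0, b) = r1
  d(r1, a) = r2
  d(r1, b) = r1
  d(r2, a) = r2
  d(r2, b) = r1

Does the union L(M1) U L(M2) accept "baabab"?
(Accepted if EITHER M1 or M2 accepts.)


M1: final=q2 accepted=False
M2: final=r1 accepted=False

No, union rejects (neither accepts)


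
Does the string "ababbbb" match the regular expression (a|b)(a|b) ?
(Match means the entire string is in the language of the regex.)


|string| = 7; first = 'a'; last = 'b'

No, "ababbbb" does not match (a|b)(a|b)


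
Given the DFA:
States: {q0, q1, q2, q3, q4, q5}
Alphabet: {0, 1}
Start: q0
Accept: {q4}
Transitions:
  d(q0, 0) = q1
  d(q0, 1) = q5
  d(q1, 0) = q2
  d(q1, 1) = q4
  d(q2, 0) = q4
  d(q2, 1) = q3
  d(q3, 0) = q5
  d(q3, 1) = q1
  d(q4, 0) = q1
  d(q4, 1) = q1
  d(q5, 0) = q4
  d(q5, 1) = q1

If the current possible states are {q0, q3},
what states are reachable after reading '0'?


Apply transition on '0' from each current state:
  d(q0, 0) = q1
  d(q3, 0) = q5

{q1, q5}


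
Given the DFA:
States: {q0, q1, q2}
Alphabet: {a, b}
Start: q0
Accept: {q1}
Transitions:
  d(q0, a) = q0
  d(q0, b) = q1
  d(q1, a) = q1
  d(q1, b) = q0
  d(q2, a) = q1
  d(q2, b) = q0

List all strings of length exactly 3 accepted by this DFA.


All strings of length 3: 8 total
Accepted: 4

"aab", "aba", "baa", "bbb"


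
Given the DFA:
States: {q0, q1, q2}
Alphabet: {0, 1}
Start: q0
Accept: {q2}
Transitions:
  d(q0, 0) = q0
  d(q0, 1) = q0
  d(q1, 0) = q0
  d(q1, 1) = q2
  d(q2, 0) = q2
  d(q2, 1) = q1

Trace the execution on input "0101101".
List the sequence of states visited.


Input: 0101101
d(q0, 0) = q0
d(q0, 1) = q0
d(q0, 0) = q0
d(q0, 1) = q0
d(q0, 1) = q0
d(q0, 0) = q0
d(q0, 1) = q0


q0 -> q0 -> q0 -> q0 -> q0 -> q0 -> q0 -> q0


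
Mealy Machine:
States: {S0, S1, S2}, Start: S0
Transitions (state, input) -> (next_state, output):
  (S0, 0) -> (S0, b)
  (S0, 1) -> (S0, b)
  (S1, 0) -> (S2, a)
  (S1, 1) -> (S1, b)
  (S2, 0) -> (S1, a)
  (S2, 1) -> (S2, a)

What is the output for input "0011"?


Step-by-step:
  (S0, 0) -> (S0, b)
  (S0, 0) -> (S0, b)
  (S0, 1) -> (S0, b)
  (S0, 1) -> (S0, b)

"bbbb"


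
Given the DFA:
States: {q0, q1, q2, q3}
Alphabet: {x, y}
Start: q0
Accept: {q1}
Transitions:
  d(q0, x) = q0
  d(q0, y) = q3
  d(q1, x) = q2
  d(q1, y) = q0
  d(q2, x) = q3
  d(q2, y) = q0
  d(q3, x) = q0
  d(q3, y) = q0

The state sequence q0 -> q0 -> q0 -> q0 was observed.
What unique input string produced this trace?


Trace back each transition to find the symbol:
  q0 --[x]--> q0
  q0 --[x]--> q0
  q0 --[x]--> q0

"xxx"


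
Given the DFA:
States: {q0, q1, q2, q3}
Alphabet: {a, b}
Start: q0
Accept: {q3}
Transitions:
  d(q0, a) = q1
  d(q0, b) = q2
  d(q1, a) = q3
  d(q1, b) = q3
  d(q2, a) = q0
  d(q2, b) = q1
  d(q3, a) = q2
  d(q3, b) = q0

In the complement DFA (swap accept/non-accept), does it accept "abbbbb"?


Trace: q0 -> q1 -> q3 -> q0 -> q2 -> q1 -> q3
Final: q3
Original accept: {q3}
Complement: q3 is in original accept

No, complement rejects (original accepts)


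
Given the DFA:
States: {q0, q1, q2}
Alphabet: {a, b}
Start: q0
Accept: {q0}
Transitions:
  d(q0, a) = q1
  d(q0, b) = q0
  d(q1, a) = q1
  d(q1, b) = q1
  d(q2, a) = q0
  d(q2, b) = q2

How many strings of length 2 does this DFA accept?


Enumerating all length-2 strings:
  "aa" -> q1 [reject]
  "ab" -> q1 [reject]
  "ba" -> q1 [reject]
  "bb" -> q0 [accept]

1 out of 4


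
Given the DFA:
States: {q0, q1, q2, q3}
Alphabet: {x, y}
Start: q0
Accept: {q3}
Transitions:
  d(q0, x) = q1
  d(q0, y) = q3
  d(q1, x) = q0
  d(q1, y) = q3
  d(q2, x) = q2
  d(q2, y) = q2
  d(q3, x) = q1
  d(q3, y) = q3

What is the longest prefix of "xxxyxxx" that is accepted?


Run the DFA, marking each prefix where the state is accepting:
  "" -> q0 [reject]
  "x" -> q1 [reject]
  "xx" -> q0 [reject]
  "xxx" -> q1 [reject]
  "xxxy" -> q3 [accept]
  "xxxyx" -> q1 [reject]
  "xxxyxx" -> q0 [reject]
  "xxxyxxx" -> q1 [reject]

"xxxy"


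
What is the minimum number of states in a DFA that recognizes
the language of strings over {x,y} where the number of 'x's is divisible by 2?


States track (count of 'x') mod 2.
Need 2 states: one per remainder 0..1; accept = remainder 0.

2


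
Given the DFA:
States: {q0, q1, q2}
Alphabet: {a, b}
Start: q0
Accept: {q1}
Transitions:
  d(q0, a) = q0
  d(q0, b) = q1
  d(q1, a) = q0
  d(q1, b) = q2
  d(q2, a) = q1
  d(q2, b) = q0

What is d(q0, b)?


Looking up transition d(q0, b)

q1


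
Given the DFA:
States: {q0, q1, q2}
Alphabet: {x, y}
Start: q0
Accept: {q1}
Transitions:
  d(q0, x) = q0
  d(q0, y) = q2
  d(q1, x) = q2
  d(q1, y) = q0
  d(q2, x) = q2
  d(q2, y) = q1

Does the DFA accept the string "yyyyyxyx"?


Trace: q0 -> q2 -> q1 -> q0 -> q2 -> q1 -> q2 -> q1 -> q2
Final state: q2
Accept states: {q1}

No, rejected (final state q2 is not an accept state)


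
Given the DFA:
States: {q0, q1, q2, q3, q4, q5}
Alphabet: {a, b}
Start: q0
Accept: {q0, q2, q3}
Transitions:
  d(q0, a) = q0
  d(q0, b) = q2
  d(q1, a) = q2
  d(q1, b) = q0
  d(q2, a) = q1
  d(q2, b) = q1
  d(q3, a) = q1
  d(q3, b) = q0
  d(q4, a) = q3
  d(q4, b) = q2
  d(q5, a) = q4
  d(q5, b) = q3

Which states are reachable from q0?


BFS from q0:
  layer 0: {q0}
  layer 1: {q2}
  layer 2: {q1}

{q0, q1, q2}


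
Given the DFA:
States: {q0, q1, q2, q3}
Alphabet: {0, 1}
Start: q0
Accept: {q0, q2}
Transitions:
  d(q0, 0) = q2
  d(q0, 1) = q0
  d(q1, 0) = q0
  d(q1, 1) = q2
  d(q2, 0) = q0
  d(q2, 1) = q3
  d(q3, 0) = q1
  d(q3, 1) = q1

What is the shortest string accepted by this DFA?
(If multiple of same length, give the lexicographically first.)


BFS by string length (lex-first path to each state shown):
  len 0: q0<-""
Found accept state at length 0.

"" (empty string)


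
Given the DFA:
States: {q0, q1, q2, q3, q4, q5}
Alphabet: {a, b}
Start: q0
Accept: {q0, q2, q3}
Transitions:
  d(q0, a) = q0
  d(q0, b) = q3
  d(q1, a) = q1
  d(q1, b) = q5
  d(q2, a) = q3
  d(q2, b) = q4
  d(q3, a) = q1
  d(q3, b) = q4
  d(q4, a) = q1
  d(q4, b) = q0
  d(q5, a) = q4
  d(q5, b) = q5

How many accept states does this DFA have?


Accept states listed: {q0, q2, q3}
Counting: q0(1) q2(2) q3(3)

3


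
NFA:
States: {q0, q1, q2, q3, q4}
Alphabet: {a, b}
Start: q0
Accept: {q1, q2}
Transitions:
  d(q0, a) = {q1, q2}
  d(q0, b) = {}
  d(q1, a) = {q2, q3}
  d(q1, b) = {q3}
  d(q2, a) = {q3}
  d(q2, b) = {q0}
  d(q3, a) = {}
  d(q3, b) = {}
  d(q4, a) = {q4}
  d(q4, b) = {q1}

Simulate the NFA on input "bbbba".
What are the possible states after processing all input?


Start: {q0}
  --b--> {}
  --b--> {}
  --b--> {}
  --b--> {}
  --a--> {}

{} (empty set, no valid transitions)


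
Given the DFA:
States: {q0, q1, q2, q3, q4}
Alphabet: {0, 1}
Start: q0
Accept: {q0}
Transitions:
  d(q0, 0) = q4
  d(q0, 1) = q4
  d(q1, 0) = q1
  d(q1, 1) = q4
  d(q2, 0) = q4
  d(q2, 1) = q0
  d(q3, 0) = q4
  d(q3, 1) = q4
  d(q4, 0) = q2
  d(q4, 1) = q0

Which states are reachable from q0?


BFS from q0:
  layer 0: {q0}
  layer 1: {q4}
  layer 2: {q2}

{q0, q2, q4}


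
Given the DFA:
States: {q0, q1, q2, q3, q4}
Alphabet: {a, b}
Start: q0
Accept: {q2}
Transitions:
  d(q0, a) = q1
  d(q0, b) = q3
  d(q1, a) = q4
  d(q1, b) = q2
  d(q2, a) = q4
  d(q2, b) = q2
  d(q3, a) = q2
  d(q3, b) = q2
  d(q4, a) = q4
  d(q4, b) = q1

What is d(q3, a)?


Looking up transition d(q3, a)

q2


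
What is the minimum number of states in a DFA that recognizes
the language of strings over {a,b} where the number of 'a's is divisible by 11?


States track (count of 'a') mod 11.
Need 11 states: one per remainder 0..10; accept = remainder 0.

11


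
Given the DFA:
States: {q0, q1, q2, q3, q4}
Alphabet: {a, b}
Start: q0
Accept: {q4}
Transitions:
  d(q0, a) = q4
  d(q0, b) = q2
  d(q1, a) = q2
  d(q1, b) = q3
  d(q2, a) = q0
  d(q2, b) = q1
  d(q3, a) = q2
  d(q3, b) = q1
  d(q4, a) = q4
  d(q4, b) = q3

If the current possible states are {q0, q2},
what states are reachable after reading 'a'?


Apply transition on 'a' from each current state:
  d(q0, a) = q4
  d(q2, a) = q0

{q0, q4}


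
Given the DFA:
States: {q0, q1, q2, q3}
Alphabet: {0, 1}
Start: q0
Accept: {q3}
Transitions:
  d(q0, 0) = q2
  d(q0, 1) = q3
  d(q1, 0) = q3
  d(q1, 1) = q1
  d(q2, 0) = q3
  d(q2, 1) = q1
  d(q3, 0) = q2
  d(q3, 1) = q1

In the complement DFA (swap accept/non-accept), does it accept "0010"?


Trace: q0 -> q2 -> q3 -> q1 -> q3
Final: q3
Original accept: {q3}
Complement: q3 is in original accept

No, complement rejects (original accepts)


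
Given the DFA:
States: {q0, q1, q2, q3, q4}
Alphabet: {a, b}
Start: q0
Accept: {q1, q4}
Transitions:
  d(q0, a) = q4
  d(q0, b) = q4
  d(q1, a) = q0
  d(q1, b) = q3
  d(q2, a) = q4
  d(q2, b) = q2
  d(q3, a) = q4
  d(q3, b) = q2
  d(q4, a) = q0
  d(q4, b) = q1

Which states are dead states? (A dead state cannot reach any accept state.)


Forward reachability from each state:
  q0 -> reaches accept state q1 (live)
  q1 -> reaches accept state q1 (live)
  q2 -> reaches accept state q1 (live)
  q3 -> reaches accept state q1 (live)
  q4 -> reaches accept state q1 (live)

None (all states can reach an accept state)


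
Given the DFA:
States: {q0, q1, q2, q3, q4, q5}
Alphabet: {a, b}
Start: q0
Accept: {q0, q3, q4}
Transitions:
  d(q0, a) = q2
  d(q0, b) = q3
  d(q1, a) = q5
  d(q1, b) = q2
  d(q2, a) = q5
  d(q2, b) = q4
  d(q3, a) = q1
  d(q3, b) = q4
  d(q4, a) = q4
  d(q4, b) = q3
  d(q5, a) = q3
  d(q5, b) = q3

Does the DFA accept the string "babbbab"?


Trace: q0 -> q3 -> q1 -> q2 -> q4 -> q3 -> q1 -> q2
Final state: q2
Accept states: {q0, q3, q4}

No, rejected (final state q2 is not an accept state)


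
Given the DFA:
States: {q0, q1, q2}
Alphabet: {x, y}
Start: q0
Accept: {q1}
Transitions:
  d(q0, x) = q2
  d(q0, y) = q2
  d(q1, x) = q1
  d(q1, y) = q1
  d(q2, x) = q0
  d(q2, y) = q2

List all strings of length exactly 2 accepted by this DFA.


All strings of length 2: 4 total
Accepted: 0

None


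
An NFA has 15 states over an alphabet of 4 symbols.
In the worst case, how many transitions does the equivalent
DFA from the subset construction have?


Subset construction: one DFA state per subset of NFA states = 2^15 = 32768 states.
Each DFA state has 4 outgoing transitions: 32768 * 4 = 131072

131072


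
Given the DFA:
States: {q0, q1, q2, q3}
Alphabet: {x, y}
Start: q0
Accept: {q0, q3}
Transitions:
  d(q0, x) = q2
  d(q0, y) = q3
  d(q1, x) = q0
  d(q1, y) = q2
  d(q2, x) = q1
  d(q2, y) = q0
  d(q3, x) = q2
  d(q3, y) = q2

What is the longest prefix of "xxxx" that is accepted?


Run the DFA, marking each prefix where the state is accepting:
  "" -> q0 [accept]
  "x" -> q2 [reject]
  "xx" -> q1 [reject]
  "xxx" -> q0 [accept]
  "xxxx" -> q2 [reject]

"xxx"


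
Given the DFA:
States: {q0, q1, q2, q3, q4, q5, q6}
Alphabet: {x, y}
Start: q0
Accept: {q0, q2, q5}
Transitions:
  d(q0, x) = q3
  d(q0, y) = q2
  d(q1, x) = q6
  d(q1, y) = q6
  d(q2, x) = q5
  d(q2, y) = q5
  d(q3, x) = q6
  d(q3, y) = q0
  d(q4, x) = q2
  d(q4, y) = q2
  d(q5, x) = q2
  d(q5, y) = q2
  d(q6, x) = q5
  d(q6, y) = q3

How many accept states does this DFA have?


Accept states listed: {q0, q2, q5}
Counting: q0(1) q2(2) q5(3)

3


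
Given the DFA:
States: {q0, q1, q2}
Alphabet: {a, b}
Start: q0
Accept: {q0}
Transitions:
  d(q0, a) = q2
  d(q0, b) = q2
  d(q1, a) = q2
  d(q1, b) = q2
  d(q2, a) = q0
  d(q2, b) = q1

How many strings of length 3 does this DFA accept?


Enumerating all length-3 strings:
  "aaa" -> q2 [reject]
  "aab" -> q2 [reject]
  "aba" -> q2 [reject]
  "abb" -> q2 [reject]
  "baa" -> q2 [reject]
  "bab" -> q2 [reject]
  "bba" -> q2 [reject]
  "bbb" -> q2 [reject]

0 out of 8


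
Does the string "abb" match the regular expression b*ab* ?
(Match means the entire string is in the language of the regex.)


|string| = 3; first = 'a'; last = 'b'

Yes, "abb" matches b*ab*


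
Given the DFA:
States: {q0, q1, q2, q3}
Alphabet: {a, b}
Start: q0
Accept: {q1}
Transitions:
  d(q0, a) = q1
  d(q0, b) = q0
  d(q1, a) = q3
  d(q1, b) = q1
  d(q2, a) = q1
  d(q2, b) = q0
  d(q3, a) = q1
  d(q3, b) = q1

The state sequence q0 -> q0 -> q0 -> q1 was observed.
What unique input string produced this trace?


Trace back each transition to find the symbol:
  q0 --[b]--> q0
  q0 --[b]--> q0
  q0 --[a]--> q1

"bba"


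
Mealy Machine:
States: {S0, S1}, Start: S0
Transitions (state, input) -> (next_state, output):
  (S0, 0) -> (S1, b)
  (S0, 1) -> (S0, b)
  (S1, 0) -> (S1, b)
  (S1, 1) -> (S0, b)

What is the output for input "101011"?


Step-by-step:
  (S0, 1) -> (S0, b)
  (S0, 0) -> (S1, b)
  (S1, 1) -> (S0, b)
  (S0, 0) -> (S1, b)
  (S1, 1) -> (S0, b)
  (S0, 1) -> (S0, b)

"bbbbbb"


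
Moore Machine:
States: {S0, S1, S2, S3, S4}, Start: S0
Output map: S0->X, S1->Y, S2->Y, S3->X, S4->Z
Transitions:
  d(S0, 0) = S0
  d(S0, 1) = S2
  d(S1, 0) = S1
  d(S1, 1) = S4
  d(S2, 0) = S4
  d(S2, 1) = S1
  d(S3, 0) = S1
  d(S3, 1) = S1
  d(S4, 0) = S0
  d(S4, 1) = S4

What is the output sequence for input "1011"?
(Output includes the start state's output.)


Start: S0 (output X)
  --1--> S2 (output Y)
  --0--> S4 (output Z)
  --1--> S4 (output Z)
  --1--> S4 (output Z)

"XYZZZ"


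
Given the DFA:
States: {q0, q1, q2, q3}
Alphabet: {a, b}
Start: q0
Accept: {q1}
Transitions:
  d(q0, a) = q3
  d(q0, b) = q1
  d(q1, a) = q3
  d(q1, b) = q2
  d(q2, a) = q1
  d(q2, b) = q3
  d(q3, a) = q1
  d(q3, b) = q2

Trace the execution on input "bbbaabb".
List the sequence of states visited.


Input: bbbaabb
d(q0, b) = q1
d(q1, b) = q2
d(q2, b) = q3
d(q3, a) = q1
d(q1, a) = q3
d(q3, b) = q2
d(q2, b) = q3


q0 -> q1 -> q2 -> q3 -> q1 -> q3 -> q2 -> q3


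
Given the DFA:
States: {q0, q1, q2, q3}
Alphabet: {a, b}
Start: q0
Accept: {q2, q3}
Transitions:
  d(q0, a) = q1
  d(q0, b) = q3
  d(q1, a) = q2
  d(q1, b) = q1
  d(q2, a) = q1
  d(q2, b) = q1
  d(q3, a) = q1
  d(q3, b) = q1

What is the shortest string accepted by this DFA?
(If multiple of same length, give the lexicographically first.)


BFS by string length (lex-first path to each state shown):
  len 0: q0<-""
  len 1: q1<-"a", q3<-"b"
Found accept state at length 1.

"b"


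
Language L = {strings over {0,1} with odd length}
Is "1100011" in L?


length = 7; 7 mod 2 = 1

Yes, "1100011" is in L


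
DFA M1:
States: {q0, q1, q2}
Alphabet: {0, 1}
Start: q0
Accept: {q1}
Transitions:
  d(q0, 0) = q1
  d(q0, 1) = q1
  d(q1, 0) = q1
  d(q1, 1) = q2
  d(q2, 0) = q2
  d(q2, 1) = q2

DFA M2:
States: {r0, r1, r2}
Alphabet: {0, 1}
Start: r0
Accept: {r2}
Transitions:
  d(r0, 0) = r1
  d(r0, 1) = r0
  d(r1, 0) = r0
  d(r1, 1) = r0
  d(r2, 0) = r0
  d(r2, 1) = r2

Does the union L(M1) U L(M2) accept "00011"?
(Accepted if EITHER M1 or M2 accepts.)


M1: final=q2 accepted=False
M2: final=r0 accepted=False

No, union rejects (neither accepts)


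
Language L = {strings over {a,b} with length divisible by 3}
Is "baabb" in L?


length = 5; 5 mod 3 = 2

No, "baabb" is not in L


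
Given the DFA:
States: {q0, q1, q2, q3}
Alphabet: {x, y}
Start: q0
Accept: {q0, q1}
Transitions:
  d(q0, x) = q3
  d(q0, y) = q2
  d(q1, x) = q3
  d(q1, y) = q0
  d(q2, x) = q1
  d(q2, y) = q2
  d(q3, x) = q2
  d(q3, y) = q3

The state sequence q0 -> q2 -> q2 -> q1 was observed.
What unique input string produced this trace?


Trace back each transition to find the symbol:
  q0 --[y]--> q2
  q2 --[y]--> q2
  q2 --[x]--> q1

"yyx"


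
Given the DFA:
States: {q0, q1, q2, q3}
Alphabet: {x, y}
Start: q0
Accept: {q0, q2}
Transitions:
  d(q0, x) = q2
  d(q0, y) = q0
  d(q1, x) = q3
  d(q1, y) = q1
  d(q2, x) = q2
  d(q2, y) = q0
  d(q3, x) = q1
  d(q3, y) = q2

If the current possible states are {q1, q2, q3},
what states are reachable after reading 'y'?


Apply transition on 'y' from each current state:
  d(q1, y) = q1
  d(q2, y) = q0
  d(q3, y) = q2

{q0, q1, q2}


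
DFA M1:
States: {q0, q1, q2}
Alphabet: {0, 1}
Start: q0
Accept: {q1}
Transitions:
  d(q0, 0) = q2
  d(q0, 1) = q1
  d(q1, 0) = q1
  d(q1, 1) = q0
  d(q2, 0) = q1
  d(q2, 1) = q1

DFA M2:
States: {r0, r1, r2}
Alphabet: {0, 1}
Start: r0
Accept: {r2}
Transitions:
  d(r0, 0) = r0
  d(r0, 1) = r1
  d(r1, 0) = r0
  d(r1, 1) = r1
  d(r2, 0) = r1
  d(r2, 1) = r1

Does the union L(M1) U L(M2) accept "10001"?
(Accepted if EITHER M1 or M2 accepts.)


M1: final=q0 accepted=False
M2: final=r1 accepted=False

No, union rejects (neither accepts)


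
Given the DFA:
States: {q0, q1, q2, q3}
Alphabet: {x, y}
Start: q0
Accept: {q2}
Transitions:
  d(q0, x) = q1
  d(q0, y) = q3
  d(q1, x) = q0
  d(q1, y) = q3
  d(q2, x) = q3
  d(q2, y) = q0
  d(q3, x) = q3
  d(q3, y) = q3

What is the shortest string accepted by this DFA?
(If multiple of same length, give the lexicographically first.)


BFS by string length (lex-first path to each state shown):
  len 0: q0<-""
  len 1: q1<-"x", q3<-"y"
  len 2: q0<-"xx", q3<-"xy"
  len 3: q1<-"xxx", q3<-"xxy"
  len 4: q0<-"xxxx", q3<-"xxxy"
  len 5: q1<-"xxxxx", q3<-"xxxxy"
  len 6: q0<-"xxxxxx", q3<-"xxxxxy"
  len 7: q1<-"xxxxxxx", q3<-"xxxxxxy"
  len 8: q0<-"xxxxxxxx", q3<-"xxxxxxxy"

No string accepted (empty language)


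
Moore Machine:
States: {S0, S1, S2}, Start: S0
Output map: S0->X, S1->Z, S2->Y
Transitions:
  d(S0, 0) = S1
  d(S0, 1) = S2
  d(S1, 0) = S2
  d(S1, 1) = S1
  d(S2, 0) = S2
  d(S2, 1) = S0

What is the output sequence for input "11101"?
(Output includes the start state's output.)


Start: S0 (output X)
  --1--> S2 (output Y)
  --1--> S0 (output X)
  --1--> S2 (output Y)
  --0--> S2 (output Y)
  --1--> S0 (output X)

"XYXYYX"


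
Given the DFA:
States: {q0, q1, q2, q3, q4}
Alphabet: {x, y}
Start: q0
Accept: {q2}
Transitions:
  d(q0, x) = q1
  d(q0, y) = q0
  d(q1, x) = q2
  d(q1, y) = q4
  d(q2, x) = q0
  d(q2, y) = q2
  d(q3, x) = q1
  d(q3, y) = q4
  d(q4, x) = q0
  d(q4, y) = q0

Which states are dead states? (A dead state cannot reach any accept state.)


Forward reachability from each state:
  q0 -> reaches accept state q2 (live)
  q1 -> reaches accept state q2 (live)
  q2 -> reaches accept state q2 (live)
  q3 -> reaches accept state q2 (live)
  q4 -> reaches accept state q2 (live)

None (all states can reach an accept state)


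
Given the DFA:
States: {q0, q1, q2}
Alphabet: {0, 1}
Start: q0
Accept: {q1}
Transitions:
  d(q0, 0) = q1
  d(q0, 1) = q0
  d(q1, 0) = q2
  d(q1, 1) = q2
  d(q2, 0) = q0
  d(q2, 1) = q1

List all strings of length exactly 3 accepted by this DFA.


All strings of length 3: 8 total
Accepted: 3

"001", "011", "110"


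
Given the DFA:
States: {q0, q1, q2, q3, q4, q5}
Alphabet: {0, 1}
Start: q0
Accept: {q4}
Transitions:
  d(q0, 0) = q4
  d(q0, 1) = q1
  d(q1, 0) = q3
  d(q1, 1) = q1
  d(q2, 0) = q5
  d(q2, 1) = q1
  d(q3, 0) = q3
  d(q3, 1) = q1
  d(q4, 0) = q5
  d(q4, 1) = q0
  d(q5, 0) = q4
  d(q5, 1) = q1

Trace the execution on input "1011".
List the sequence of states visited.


Input: 1011
d(q0, 1) = q1
d(q1, 0) = q3
d(q3, 1) = q1
d(q1, 1) = q1


q0 -> q1 -> q3 -> q1 -> q1


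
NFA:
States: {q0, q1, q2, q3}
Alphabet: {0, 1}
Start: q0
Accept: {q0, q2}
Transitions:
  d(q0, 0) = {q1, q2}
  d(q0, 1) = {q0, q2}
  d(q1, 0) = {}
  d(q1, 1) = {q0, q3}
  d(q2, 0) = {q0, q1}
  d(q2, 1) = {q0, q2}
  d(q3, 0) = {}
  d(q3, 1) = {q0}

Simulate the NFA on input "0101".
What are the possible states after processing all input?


Start: {q0}
  --0--> {q1, q2}
  --1--> {q0, q2, q3}
  --0--> {q0, q1, q2}
  --1--> {q0, q2, q3}

{q0, q2, q3}


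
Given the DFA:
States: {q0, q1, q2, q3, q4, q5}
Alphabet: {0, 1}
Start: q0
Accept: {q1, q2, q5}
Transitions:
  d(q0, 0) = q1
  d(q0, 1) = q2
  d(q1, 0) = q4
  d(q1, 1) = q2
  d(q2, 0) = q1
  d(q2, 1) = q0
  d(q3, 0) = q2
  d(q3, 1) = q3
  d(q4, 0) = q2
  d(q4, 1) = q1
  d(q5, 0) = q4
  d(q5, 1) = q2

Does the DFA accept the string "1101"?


Trace: q0 -> q2 -> q0 -> q1 -> q2
Final state: q2
Accept states: {q1, q2, q5}

Yes, accepted (final state q2 is an accept state)


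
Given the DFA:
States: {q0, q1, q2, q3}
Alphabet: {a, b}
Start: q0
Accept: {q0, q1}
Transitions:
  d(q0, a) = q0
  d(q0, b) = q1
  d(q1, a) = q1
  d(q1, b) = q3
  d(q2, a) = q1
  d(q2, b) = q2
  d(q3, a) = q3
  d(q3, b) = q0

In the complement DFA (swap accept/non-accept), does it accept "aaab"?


Trace: q0 -> q0 -> q0 -> q0 -> q1
Final: q1
Original accept: {q0, q1}
Complement: q1 is in original accept

No, complement rejects (original accepts)


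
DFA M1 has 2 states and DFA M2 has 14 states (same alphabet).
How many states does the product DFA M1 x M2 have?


Product construction pairs every M1 state with every M2 state.
2 * 14 = 28

28


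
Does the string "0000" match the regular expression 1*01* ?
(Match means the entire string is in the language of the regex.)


|string| = 4; first = '0'; last = '0'

No, "0000" does not match 1*01*


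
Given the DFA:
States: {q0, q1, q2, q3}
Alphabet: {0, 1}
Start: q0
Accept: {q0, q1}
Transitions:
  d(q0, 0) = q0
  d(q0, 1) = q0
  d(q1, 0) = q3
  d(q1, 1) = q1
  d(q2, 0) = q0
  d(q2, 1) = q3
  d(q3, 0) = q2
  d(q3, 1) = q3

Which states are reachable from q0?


BFS from q0:
  layer 0: {q0}

{q0}


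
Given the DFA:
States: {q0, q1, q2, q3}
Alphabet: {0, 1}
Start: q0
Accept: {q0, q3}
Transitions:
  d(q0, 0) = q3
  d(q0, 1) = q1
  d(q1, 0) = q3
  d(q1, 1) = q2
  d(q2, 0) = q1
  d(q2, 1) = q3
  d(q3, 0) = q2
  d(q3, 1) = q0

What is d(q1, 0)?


Looking up transition d(q1, 0)

q3


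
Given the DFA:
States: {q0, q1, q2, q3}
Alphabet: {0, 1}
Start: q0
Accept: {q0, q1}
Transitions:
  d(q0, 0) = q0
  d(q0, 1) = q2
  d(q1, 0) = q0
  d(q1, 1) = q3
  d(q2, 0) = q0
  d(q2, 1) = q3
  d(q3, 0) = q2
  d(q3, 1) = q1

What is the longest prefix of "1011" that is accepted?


Run the DFA, marking each prefix where the state is accepting:
  "" -> q0 [accept]
  "1" -> q2 [reject]
  "10" -> q0 [accept]
  "101" -> q2 [reject]
  "1011" -> q3 [reject]

"10"


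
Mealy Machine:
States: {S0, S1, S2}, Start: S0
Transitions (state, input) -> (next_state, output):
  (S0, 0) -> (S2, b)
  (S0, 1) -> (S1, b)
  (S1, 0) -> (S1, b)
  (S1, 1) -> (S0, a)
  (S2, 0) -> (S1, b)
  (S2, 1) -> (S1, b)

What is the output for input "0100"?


Step-by-step:
  (S0, 0) -> (S2, b)
  (S2, 1) -> (S1, b)
  (S1, 0) -> (S1, b)
  (S1, 0) -> (S1, b)

"bbbb"


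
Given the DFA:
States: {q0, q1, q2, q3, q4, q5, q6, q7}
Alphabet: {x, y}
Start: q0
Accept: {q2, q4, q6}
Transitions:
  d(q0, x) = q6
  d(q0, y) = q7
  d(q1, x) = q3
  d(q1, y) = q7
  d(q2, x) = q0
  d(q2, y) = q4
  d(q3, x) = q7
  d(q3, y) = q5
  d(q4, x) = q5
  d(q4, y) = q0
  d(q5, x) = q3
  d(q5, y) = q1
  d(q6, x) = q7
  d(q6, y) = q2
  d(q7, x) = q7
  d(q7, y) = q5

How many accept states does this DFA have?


Accept states listed: {q2, q4, q6}
Counting: q2(1) q4(2) q6(3)

3


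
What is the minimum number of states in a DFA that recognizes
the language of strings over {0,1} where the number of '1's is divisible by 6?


States track (count of '1') mod 6.
Need 6 states: one per remainder 0..5; accept = remainder 0.

6


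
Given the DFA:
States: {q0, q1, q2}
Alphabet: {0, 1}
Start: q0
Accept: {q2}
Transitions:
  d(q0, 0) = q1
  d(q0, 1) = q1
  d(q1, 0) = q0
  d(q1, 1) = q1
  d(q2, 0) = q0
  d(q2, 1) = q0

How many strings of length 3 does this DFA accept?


Enumerating all length-3 strings:
  "000" -> q1 [reject]
  "001" -> q1 [reject]
  "010" -> q0 [reject]
  "011" -> q1 [reject]
  "100" -> q1 [reject]
  "101" -> q1 [reject]
  "110" -> q0 [reject]
  "111" -> q1 [reject]

0 out of 8
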